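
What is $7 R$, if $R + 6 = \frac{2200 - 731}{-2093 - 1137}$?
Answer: $- \frac{145943}{3230} \approx -45.184$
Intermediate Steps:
$R = - \frac{20849}{3230}$ ($R = -6 + \frac{2200 - 731}{-2093 - 1137} = -6 + \frac{1469}{-3230} = -6 + 1469 \left(- \frac{1}{3230}\right) = -6 - \frac{1469}{3230} = - \frac{20849}{3230} \approx -6.4548$)
$7 R = 7 \left(- \frac{20849}{3230}\right) = - \frac{145943}{3230}$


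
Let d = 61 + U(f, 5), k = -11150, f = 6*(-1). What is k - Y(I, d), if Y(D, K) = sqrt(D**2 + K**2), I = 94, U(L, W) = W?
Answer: -11150 - 2*sqrt(3298) ≈ -11265.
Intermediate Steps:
f = -6
d = 66 (d = 61 + 5 = 66)
k - Y(I, d) = -11150 - sqrt(94**2 + 66**2) = -11150 - sqrt(8836 + 4356) = -11150 - sqrt(13192) = -11150 - 2*sqrt(3298)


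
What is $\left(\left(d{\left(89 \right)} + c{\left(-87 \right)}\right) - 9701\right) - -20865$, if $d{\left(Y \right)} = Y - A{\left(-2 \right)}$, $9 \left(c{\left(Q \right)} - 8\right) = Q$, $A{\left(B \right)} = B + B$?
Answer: $\frac{33766}{3} \approx 11255.0$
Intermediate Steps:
$A{\left(B \right)} = 2 B$
$c{\left(Q \right)} = 8 + \frac{Q}{9}$
$d{\left(Y \right)} = 4 + Y$ ($d{\left(Y \right)} = Y - 2 \left(-2\right) = Y - -4 = Y + 4 = 4 + Y$)
$\left(\left(d{\left(89 \right)} + c{\left(-87 \right)}\right) - 9701\right) - -20865 = \left(\left(\left(4 + 89\right) + \left(8 + \frac{1}{9} \left(-87\right)\right)\right) - 9701\right) - -20865 = \left(\left(93 + \left(8 - \frac{29}{3}\right)\right) - 9701\right) + 20865 = \left(\left(93 - \frac{5}{3}\right) - 9701\right) + 20865 = \left(\frac{274}{3} - 9701\right) + 20865 = - \frac{28829}{3} + 20865 = \frac{33766}{3}$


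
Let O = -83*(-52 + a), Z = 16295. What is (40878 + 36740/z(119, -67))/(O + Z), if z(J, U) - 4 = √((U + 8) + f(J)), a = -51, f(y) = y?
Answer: 18769/12422 + 835*√15/12422 ≈ 1.7713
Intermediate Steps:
O = 8549 (O = -83*(-52 - 51) = -83*(-103) = 8549)
z(J, U) = 4 + √(8 + J + U) (z(J, U) = 4 + √((U + 8) + J) = 4 + √((8 + U) + J) = 4 + √(8 + J + U))
(40878 + 36740/z(119, -67))/(O + Z) = (40878 + 36740/(4 + √(8 + 119 - 67)))/(8549 + 16295) = (40878 + 36740/(4 + √60))/24844 = (40878 + 36740/(4 + 2*√15))*(1/24844) = 20439/12422 + 9185/(6211*(4 + 2*√15))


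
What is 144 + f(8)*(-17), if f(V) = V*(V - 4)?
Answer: -400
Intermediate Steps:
f(V) = V*(-4 + V)
144 + f(8)*(-17) = 144 + (8*(-4 + 8))*(-17) = 144 + (8*4)*(-17) = 144 + 32*(-17) = 144 - 544 = -400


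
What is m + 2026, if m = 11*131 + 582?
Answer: 4049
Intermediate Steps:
m = 2023 (m = 1441 + 582 = 2023)
m + 2026 = 2023 + 2026 = 4049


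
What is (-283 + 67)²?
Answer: 46656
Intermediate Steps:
(-283 + 67)² = (-216)² = 46656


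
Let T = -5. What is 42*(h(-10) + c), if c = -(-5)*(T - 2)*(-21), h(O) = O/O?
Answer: 30912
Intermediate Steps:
h(O) = 1
c = 735 (c = -(-5)*(-5 - 2)*(-21) = -(-5)*(-7)*(-21) = -5*7*(-21) = -35*(-21) = 735)
42*(h(-10) + c) = 42*(1 + 735) = 42*736 = 30912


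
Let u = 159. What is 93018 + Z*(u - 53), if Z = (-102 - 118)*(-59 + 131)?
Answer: -1586022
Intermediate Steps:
Z = -15840 (Z = -220*72 = -15840)
93018 + Z*(u - 53) = 93018 - 15840*(159 - 53) = 93018 - 15840*106 = 93018 - 1679040 = -1586022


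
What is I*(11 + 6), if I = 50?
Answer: 850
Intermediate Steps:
I*(11 + 6) = 50*(11 + 6) = 50*17 = 850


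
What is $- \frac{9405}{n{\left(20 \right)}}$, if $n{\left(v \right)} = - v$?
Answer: $\frac{1881}{4} \approx 470.25$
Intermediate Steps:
$- \frac{9405}{n{\left(20 \right)}} = - \frac{9405}{\left(-1\right) 20} = - \frac{9405}{-20} = \left(-9405\right) \left(- \frac{1}{20}\right) = \frac{1881}{4}$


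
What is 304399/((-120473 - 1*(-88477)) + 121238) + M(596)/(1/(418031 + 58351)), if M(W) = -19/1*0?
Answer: 304399/89242 ≈ 3.4109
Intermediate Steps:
M(W) = 0 (M(W) = -19*1*0 = -19*0 = 0)
304399/((-120473 - 1*(-88477)) + 121238) + M(596)/(1/(418031 + 58351)) = 304399/((-120473 - 1*(-88477)) + 121238) + 0/(1/(418031 + 58351)) = 304399/((-120473 + 88477) + 121238) + 0/(1/476382) = 304399/(-31996 + 121238) + 0/(1/476382) = 304399/89242 + 0*476382 = 304399*(1/89242) + 0 = 304399/89242 + 0 = 304399/89242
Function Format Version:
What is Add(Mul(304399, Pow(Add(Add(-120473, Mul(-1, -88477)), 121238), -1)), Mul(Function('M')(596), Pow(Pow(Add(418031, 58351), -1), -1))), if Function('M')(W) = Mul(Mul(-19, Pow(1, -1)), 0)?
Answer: Rational(304399, 89242) ≈ 3.4109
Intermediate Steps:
Function('M')(W) = 0 (Function('M')(W) = Mul(Mul(-19, 1), 0) = Mul(-19, 0) = 0)
Add(Mul(304399, Pow(Add(Add(-120473, Mul(-1, -88477)), 121238), -1)), Mul(Function('M')(596), Pow(Pow(Add(418031, 58351), -1), -1))) = Add(Mul(304399, Pow(Add(Add(-120473, Mul(-1, -88477)), 121238), -1)), Mul(0, Pow(Pow(Add(418031, 58351), -1), -1))) = Add(Mul(304399, Pow(Add(Add(-120473, 88477), 121238), -1)), Mul(0, Pow(Pow(476382, -1), -1))) = Add(Mul(304399, Pow(Add(-31996, 121238), -1)), Mul(0, Pow(Rational(1, 476382), -1))) = Add(Mul(304399, Pow(89242, -1)), Mul(0, 476382)) = Add(Mul(304399, Rational(1, 89242)), 0) = Add(Rational(304399, 89242), 0) = Rational(304399, 89242)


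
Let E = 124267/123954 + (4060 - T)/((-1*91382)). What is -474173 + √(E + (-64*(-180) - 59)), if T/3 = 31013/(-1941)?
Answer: -474173 + 2*√9618997096394943682563676878/1832168846229 ≈ -4.7407e+5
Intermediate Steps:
T = -31013/647 (T = 3*(31013/(-1941)) = 3*(31013*(-1/1941)) = 3*(-31013/1941) = -31013/647 ≈ -47.934)
E = 1754433053359/1832168846229 (E = 124267/123954 + (4060 - 1*(-31013/647))/((-1*91382)) = 124267*(1/123954) + (4060 + 31013/647)/(-91382) = 124267/123954 + (2657833/647)*(-1/91382) = 124267/123954 - 2657833/59124154 = 1754433053359/1832168846229 ≈ 0.95757)
-474173 + √(E + (-64*(-180) - 59)) = -474173 + √(1754433053359/1832168846229 + (-64*(-180) - 59)) = -474173 + √(1754433053359/1832168846229 + (11520 - 59)) = -474173 + √(1754433053359/1832168846229 + 11461) = -474173 + √(21000241579683928/1832168846229) = -474173 + 2*√9618997096394943682563676878/1832168846229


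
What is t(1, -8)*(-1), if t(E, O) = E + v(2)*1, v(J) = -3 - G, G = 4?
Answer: 6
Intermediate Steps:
v(J) = -7 (v(J) = -3 - 1*4 = -3 - 4 = -7)
t(E, O) = -7 + E (t(E, O) = E - 7*1 = E - 7 = -7 + E)
t(1, -8)*(-1) = (-7 + 1)*(-1) = -6*(-1) = 6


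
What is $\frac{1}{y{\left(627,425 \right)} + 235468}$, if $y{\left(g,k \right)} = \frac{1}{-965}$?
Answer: $\frac{965}{227226619} \approx 4.2469 \cdot 10^{-6}$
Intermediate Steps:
$y{\left(g,k \right)} = - \frac{1}{965}$
$\frac{1}{y{\left(627,425 \right)} + 235468} = \frac{1}{- \frac{1}{965} + 235468} = \frac{1}{\frac{227226619}{965}} = \frac{965}{227226619}$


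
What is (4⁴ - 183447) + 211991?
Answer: 28800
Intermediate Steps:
(4⁴ - 183447) + 211991 = (256 - 183447) + 211991 = -183191 + 211991 = 28800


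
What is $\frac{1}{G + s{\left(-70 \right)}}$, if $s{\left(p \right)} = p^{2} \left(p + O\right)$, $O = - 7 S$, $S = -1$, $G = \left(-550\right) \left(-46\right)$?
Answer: $- \frac{1}{283400} \approx -3.5286 \cdot 10^{-6}$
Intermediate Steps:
$G = 25300$
$O = 7$ ($O = \left(-7\right) \left(-1\right) = 7$)
$s{\left(p \right)} = p^{2} \left(7 + p\right)$ ($s{\left(p \right)} = p^{2} \left(p + 7\right) = p^{2} \left(7 + p\right)$)
$\frac{1}{G + s{\left(-70 \right)}} = \frac{1}{25300 + \left(-70\right)^{2} \left(7 - 70\right)} = \frac{1}{25300 + 4900 \left(-63\right)} = \frac{1}{25300 - 308700} = \frac{1}{-283400} = - \frac{1}{283400}$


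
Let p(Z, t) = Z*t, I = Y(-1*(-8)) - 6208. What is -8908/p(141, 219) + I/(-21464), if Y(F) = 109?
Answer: -2870291/662786856 ≈ -0.0043306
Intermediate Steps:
I = -6099 (I = 109 - 6208 = -6099)
-8908/p(141, 219) + I/(-21464) = -8908/(141*219) - 6099/(-21464) = -8908/30879 - 6099*(-1/21464) = -8908*1/30879 + 6099/21464 = -8908/30879 + 6099/21464 = -2870291/662786856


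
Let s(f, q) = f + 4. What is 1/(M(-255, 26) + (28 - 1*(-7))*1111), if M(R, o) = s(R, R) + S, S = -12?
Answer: 1/38622 ≈ 2.5892e-5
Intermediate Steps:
s(f, q) = 4 + f
M(R, o) = -8 + R (M(R, o) = (4 + R) - 12 = -8 + R)
1/(M(-255, 26) + (28 - 1*(-7))*1111) = 1/((-8 - 255) + (28 - 1*(-7))*1111) = 1/(-263 + (28 + 7)*1111) = 1/(-263 + 35*1111) = 1/(-263 + 38885) = 1/38622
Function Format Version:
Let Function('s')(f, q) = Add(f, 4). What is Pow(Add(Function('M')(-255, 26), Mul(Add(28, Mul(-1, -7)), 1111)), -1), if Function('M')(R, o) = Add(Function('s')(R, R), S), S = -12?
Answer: Rational(1, 38622) ≈ 2.5892e-5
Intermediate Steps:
Function('s')(f, q) = Add(4, f)
Function('M')(R, o) = Add(-8, R) (Function('M')(R, o) = Add(Add(4, R), -12) = Add(-8, R))
Pow(Add(Function('M')(-255, 26), Mul(Add(28, Mul(-1, -7)), 1111)), -1) = Pow(Add(Add(-8, -255), Mul(Add(28, Mul(-1, -7)), 1111)), -1) = Pow(Add(-263, Mul(Add(28, 7), 1111)), -1) = Pow(Add(-263, Mul(35, 1111)), -1) = Pow(Add(-263, 38885), -1) = Pow(38622, -1) = Rational(1, 38622)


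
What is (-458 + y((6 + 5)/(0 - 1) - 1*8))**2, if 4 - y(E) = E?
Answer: 189225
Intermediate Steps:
y(E) = 4 - E
(-458 + y((6 + 5)/(0 - 1) - 1*8))**2 = (-458 + (4 - ((6 + 5)/(0 - 1) - 1*8)))**2 = (-458 + (4 - (11/(-1) - 8)))**2 = (-458 + (4 - (11*(-1) - 8)))**2 = (-458 + (4 - (-11 - 8)))**2 = (-458 + (4 - 1*(-19)))**2 = (-458 + (4 + 19))**2 = (-458 + 23)**2 = (-435)**2 = 189225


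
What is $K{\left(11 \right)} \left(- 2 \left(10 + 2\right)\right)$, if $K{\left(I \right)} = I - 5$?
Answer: $-144$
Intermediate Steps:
$K{\left(I \right)} = -5 + I$
$K{\left(11 \right)} \left(- 2 \left(10 + 2\right)\right) = \left(-5 + 11\right) \left(- 2 \left(10 + 2\right)\right) = 6 \left(\left(-2\right) 12\right) = 6 \left(-24\right) = -144$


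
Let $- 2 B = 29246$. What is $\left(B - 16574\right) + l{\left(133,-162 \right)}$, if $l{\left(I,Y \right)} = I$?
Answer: $-31064$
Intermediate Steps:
$B = -14623$ ($B = \left(- \frac{1}{2}\right) 29246 = -14623$)
$\left(B - 16574\right) + l{\left(133,-162 \right)} = \left(-14623 - 16574\right) + 133 = -31197 + 133 = -31064$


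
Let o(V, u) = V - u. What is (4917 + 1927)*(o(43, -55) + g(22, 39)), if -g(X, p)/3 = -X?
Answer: 1122416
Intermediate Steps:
g(X, p) = 3*X (g(X, p) = -(-3)*X = 3*X)
(4917 + 1927)*(o(43, -55) + g(22, 39)) = (4917 + 1927)*((43 - 1*(-55)) + 3*22) = 6844*((43 + 55) + 66) = 6844*(98 + 66) = 6844*164 = 1122416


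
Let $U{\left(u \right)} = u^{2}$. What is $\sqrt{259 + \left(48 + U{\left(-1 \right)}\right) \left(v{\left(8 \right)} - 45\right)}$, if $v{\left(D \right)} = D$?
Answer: $i \sqrt{1554} \approx 39.421 i$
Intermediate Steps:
$\sqrt{259 + \left(48 + U{\left(-1 \right)}\right) \left(v{\left(8 \right)} - 45\right)} = \sqrt{259 + \left(48 + \left(-1\right)^{2}\right) \left(8 - 45\right)} = \sqrt{259 + \left(48 + 1\right) \left(-37\right)} = \sqrt{259 + 49 \left(-37\right)} = \sqrt{259 - 1813} = \sqrt{-1554} = i \sqrt{1554}$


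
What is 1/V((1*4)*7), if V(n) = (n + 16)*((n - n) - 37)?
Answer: -1/1628 ≈ -0.00061425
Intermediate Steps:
V(n) = -592 - 37*n (V(n) = (16 + n)*(0 - 37) = (16 + n)*(-37) = -592 - 37*n)
1/V((1*4)*7) = 1/(-592 - 37*1*4*7) = 1/(-592 - 148*7) = 1/(-592 - 37*28) = 1/(-592 - 1036) = 1/(-1628) = -1/1628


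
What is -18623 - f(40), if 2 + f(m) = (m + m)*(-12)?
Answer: -17661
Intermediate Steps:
f(m) = -2 - 24*m (f(m) = -2 + (m + m)*(-12) = -2 + (2*m)*(-12) = -2 - 24*m)
-18623 - f(40) = -18623 - (-2 - 24*40) = -18623 - (-2 - 960) = -18623 - 1*(-962) = -18623 + 962 = -17661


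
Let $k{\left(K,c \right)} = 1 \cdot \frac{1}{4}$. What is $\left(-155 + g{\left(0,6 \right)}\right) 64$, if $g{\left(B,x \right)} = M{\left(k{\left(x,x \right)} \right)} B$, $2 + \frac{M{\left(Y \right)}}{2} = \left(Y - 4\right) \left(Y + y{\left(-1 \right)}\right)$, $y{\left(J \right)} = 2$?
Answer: $-9920$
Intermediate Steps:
$k{\left(K,c \right)} = \frac{1}{4}$ ($k{\left(K,c \right)} = 1 \cdot \frac{1}{4} = \frac{1}{4}$)
$M{\left(Y \right)} = -4 + 2 \left(-4 + Y\right) \left(2 + Y\right)$ ($M{\left(Y \right)} = -4 + 2 \left(Y - 4\right) \left(Y + 2\right) = -4 + 2 \left(-4 + Y\right) \left(2 + Y\right)$)
$g{\left(B,x \right)} = - \frac{167 B}{8}$ ($g{\left(B,x \right)} = \left(-20 - 1 + \frac{2}{16}\right) B = \left(-20 - 1 + 2 \cdot \frac{1}{16}\right) B = \left(-20 - 1 + \frac{1}{8}\right) B = - \frac{167 B}{8}$)
$\left(-155 + g{\left(0,6 \right)}\right) 64 = \left(-155 - 0\right) 64 = \left(-155 + 0\right) 64 = \left(-155\right) 64 = -9920$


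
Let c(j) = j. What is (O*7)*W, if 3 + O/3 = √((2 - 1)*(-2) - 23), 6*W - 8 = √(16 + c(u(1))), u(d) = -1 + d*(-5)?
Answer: -7*(3 - 5*I)*(8 + √10)/2 ≈ -117.2 + 195.34*I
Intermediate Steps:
u(d) = -1 - 5*d
W = 4/3 + √10/6 (W = 4/3 + √(16 + (-1 - 5*1))/6 = 4/3 + √(16 + (-1 - 5))/6 = 4/3 + √(16 - 6)/6 = 4/3 + √10/6 ≈ 1.8604)
O = -9 + 15*I (O = -9 + 3*√((2 - 1)*(-2) - 23) = -9 + 3*√(1*(-2) - 23) = -9 + 3*√(-2 - 23) = -9 + 3*√(-25) = -9 + 3*(5*I) = -9 + 15*I ≈ -9.0 + 15.0*I)
(O*7)*W = ((-9 + 15*I)*7)*(4/3 + √10/6) = (-63 + 105*I)*(4/3 + √10/6)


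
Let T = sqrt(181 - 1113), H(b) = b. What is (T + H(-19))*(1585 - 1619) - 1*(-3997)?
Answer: 4643 - 68*I*sqrt(233) ≈ 4643.0 - 1038.0*I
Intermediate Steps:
T = 2*I*sqrt(233) (T = sqrt(-932) = 2*I*sqrt(233) ≈ 30.529*I)
(T + H(-19))*(1585 - 1619) - 1*(-3997) = (2*I*sqrt(233) - 19)*(1585 - 1619) - 1*(-3997) = (-19 + 2*I*sqrt(233))*(-34) + 3997 = (646 - 68*I*sqrt(233)) + 3997 = 4643 - 68*I*sqrt(233)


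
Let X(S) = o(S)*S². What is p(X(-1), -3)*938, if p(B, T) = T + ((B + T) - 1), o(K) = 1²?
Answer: -5628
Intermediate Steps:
o(K) = 1
X(S) = S² (X(S) = 1*S² = S²)
p(B, T) = -1 + B + 2*T (p(B, T) = T + (-1 + B + T) = -1 + B + 2*T)
p(X(-1), -3)*938 = (-1 + (-1)² + 2*(-3))*938 = (-1 + 1 - 6)*938 = -6*938 = -5628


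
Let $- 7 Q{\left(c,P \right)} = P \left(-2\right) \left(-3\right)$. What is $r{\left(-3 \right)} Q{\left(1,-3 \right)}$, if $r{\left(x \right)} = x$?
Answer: $- \frac{54}{7} \approx -7.7143$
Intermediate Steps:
$Q{\left(c,P \right)} = - \frac{6 P}{7}$ ($Q{\left(c,P \right)} = - \frac{P \left(-2\right) \left(-3\right)}{7} = - \frac{- 2 P \left(-3\right)}{7} = - \frac{6 P}{7}$)
$r{\left(-3 \right)} Q{\left(1,-3 \right)} = - 3 \left(\left(- \frac{6}{7}\right) \left(-3\right)\right) = \left(-3\right) \frac{18}{7} = - \frac{54}{7}$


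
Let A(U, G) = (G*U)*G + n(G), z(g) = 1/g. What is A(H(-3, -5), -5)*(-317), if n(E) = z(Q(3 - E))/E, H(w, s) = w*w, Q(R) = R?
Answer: -2852683/40 ≈ -71317.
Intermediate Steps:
H(w, s) = w²
n(E) = 1/(E*(3 - E)) (n(E) = 1/((3 - E)*E) = 1/(E*(3 - E)))
A(U, G) = U*G² - 1/(G*(-3 + G)) (A(U, G) = (G*U)*G - 1/(G*(-3 + G)) = U*G² - 1/(G*(-3 + G)))
A(H(-3, -5), -5)*(-317) = ((-1 + (-3)²*(-5)³*(-3 - 5))/((-5)*(-3 - 5)))*(-317) = -⅕*(-1 + 9*(-125)*(-8))/(-8)*(-317) = -⅕*(-⅛)*(-1 + 9000)*(-317) = -⅕*(-⅛)*8999*(-317) = (8999/40)*(-317) = -2852683/40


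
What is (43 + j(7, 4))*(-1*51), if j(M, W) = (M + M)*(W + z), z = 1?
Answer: -5763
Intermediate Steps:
j(M, W) = 2*M*(1 + W) (j(M, W) = (M + M)*(W + 1) = (2*M)*(1 + W) = 2*M*(1 + W))
(43 + j(7, 4))*(-1*51) = (43 + 2*7*(1 + 4))*(-1*51) = (43 + 2*7*5)*(-51) = (43 + 70)*(-51) = 113*(-51) = -5763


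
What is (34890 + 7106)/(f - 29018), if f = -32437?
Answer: -41996/61455 ≈ -0.68336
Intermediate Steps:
(34890 + 7106)/(f - 29018) = (34890 + 7106)/(-32437 - 29018) = 41996/(-61455) = 41996*(-1/61455) = -41996/61455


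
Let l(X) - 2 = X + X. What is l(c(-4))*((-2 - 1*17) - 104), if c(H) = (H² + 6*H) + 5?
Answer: 492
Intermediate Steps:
c(H) = 5 + H² + 6*H
l(X) = 2 + 2*X (l(X) = 2 + (X + X) = 2 + 2*X)
l(c(-4))*((-2 - 1*17) - 104) = (2 + 2*(5 + (-4)² + 6*(-4)))*((-2 - 1*17) - 104) = (2 + 2*(5 + 16 - 24))*((-2 - 17) - 104) = (2 + 2*(-3))*(-19 - 104) = (2 - 6)*(-123) = -4*(-123) = 492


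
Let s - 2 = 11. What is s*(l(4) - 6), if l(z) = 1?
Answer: -65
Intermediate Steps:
s = 13 (s = 2 + 11 = 13)
s*(l(4) - 6) = 13*(1 - 6) = 13*(-5) = -65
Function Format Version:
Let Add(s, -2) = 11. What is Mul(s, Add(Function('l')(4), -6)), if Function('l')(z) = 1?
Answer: -65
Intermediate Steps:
s = 13 (s = Add(2, 11) = 13)
Mul(s, Add(Function('l')(4), -6)) = Mul(13, Add(1, -6)) = Mul(13, -5) = -65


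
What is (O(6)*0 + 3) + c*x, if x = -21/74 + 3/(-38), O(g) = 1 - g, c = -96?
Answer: 26589/703 ≈ 37.822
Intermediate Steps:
x = -255/703 (x = -21*1/74 + 3*(-1/38) = -21/74 - 3/38 = -255/703 ≈ -0.36273)
(O(6)*0 + 3) + c*x = ((1 - 1*6)*0 + 3) - 96*(-255/703) = ((1 - 6)*0 + 3) + 24480/703 = (-5*0 + 3) + 24480/703 = (0 + 3) + 24480/703 = 3 + 24480/703 = 26589/703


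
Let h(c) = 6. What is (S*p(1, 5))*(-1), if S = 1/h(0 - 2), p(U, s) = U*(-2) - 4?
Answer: 1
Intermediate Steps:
p(U, s) = -4 - 2*U (p(U, s) = -2*U - 4 = -4 - 2*U)
S = ⅙ (S = 1/6 = ⅙ ≈ 0.16667)
(S*p(1, 5))*(-1) = ((-4 - 2*1)/6)*(-1) = ((-4 - 2)/6)*(-1) = ((⅙)*(-6))*(-1) = -1*(-1) = 1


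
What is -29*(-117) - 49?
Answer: 3344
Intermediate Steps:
-29*(-117) - 49 = 3393 - 49 = 3344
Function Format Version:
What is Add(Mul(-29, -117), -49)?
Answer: 3344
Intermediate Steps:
Add(Mul(-29, -117), -49) = Add(3393, -49) = 3344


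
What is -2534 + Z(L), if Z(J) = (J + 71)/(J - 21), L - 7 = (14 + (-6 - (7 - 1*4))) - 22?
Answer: -78615/31 ≈ -2536.0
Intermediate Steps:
L = -10 (L = 7 + ((14 + (-6 - (7 - 1*4))) - 22) = 7 + ((14 + (-6 - (7 - 4))) - 22) = 7 + ((14 + (-6 - 1*3)) - 22) = 7 + ((14 + (-6 - 3)) - 22) = 7 + ((14 - 9) - 22) = 7 + (5 - 22) = 7 - 17 = -10)
Z(J) = (71 + J)/(-21 + J)
-2534 + Z(L) = -2534 + (71 - 10)/(-21 - 10) = -2534 + 61/(-31) = -2534 - 1/31*61 = -2534 - 61/31 = -78615/31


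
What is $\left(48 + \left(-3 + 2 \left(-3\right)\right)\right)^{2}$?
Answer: $1521$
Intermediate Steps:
$\left(48 + \left(-3 + 2 \left(-3\right)\right)\right)^{2} = \left(48 - 9\right)^{2} = 39^{2} = 1521$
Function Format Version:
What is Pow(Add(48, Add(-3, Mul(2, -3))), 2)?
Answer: 1521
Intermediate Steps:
Pow(Add(48, Add(-3, Mul(2, -3))), 2) = Pow(Add(48, Add(-3, -6)), 2) = Pow(Add(48, -9), 2) = Pow(39, 2) = 1521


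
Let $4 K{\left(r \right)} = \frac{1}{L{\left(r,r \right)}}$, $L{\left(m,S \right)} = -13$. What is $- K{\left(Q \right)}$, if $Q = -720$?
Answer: $\frac{1}{52} \approx 0.019231$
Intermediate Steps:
$K{\left(r \right)} = - \frac{1}{52}$ ($K{\left(r \right)} = \frac{1}{4 \left(-13\right)} = \frac{1}{4} \left(- \frac{1}{13}\right) = - \frac{1}{52}$)
$- K{\left(Q \right)} = \left(-1\right) \left(- \frac{1}{52}\right) = \frac{1}{52}$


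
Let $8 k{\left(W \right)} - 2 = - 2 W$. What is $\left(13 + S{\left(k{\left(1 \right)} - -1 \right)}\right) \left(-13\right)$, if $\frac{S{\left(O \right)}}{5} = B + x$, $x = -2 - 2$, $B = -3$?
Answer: $286$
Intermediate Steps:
$k{\left(W \right)} = \frac{1}{4} - \frac{W}{4}$ ($k{\left(W \right)} = \frac{1}{4} + \frac{\left(-2\right) W}{8} = \frac{1}{4} - \frac{W}{4}$)
$x = -4$
$S{\left(O \right)} = -35$ ($S{\left(O \right)} = 5 \left(-3 - 4\right) = 5 \left(-7\right) = -35$)
$\left(13 + S{\left(k{\left(1 \right)} - -1 \right)}\right) \left(-13\right) = \left(13 - 35\right) \left(-13\right) = \left(-22\right) \left(-13\right) = 286$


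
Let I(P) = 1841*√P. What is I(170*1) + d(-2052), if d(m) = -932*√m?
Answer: 1841*√170 - 5592*I*√57 ≈ 24004.0 - 42219.0*I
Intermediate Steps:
I(170*1) + d(-2052) = 1841*√(170*1) - 5592*I*√57 = 1841*√170 - 5592*I*√57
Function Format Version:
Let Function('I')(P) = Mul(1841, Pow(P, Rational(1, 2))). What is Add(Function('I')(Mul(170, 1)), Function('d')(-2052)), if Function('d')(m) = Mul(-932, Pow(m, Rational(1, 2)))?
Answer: Add(Mul(1841, Pow(170, Rational(1, 2))), Mul(-5592, I, Pow(57, Rational(1, 2)))) ≈ Add(24004., Mul(-42219., I))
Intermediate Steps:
Add(Function('I')(Mul(170, 1)), Function('d')(-2052)) = Add(Mul(1841, Pow(Mul(170, 1), Rational(1, 2))), Mul(-932, Pow(-2052, Rational(1, 2)))) = Add(Mul(1841, Pow(170, Rational(1, 2))), Mul(-932, Mul(6, I, Pow(57, Rational(1, 2))))) = Add(Mul(1841, Pow(170, Rational(1, 2))), Mul(-5592, I, Pow(57, Rational(1, 2))))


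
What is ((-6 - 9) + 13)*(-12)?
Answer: 24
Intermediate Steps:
((-6 - 9) + 13)*(-12) = (-15 + 13)*(-12) = -2*(-12) = 24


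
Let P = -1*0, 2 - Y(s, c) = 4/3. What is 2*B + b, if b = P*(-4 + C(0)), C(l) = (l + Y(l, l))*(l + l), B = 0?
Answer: 0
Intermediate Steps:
Y(s, c) = 2/3 (Y(s, c) = 2 - 4/3 = 2/3)
P = 0
C(l) = 2*l*(2/3 + l) (C(l) = (l + 2/3)*(l + l) = (2/3 + l)*(2*l) = 2*l*(2/3 + l))
b = 0 (b = 0*(-4 + (2/3)*0*(2 + 3*0)) = 0*(-4 + (2/3)*0*(2 + 0)) = 0*(-4 + (2/3)*0*2) = 0*(-4 + 0) = 0*(-4) = 0)
2*B + b = 2*0 + 0 = 0 + 0 = 0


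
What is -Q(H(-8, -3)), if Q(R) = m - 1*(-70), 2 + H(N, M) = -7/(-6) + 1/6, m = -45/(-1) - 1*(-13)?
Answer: -128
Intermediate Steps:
m = 58 (m = -45*(-1) + 13 = 45 + 13 = 58)
H(N, M) = -⅔ (H(N, M) = -2 + (-7/(-6) + 1/6) = -2 + (-7*(-⅙) + 1*(⅙)) = -2 + (7/6 + ⅙) = -2 + 4/3 = -⅔)
Q(R) = 128 (Q(R) = 58 - 1*(-70) = 58 + 70 = 128)
-Q(H(-8, -3)) = -1*128 = -128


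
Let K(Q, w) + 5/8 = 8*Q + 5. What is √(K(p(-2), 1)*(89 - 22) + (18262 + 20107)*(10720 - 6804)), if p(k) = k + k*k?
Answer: √2404069906/4 ≈ 12258.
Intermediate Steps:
p(k) = k + k²
K(Q, w) = 35/8 + 8*Q (K(Q, w) = -5/8 + (8*Q + 5) = -5/8 + (5 + 8*Q) = 35/8 + 8*Q)
√(K(p(-2), 1)*(89 - 22) + (18262 + 20107)*(10720 - 6804)) = √((35/8 + 8*(-2*(1 - 2)))*(89 - 22) + (18262 + 20107)*(10720 - 6804)) = √((35/8 + 8*(-2*(-1)))*67 + 38369*3916) = √((35/8 + 8*2)*67 + 150253004) = √((35/8 + 16)*67 + 150253004) = √((163/8)*67 + 150253004) = √(10921/8 + 150253004) = √(1202034953/8) = √2404069906/4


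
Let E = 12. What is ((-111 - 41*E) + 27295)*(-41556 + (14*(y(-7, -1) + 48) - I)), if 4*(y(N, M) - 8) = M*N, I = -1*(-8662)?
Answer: -1318838374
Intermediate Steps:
I = 8662
y(N, M) = 8 + M*N/4 (y(N, M) = 8 + (M*N)/4 = 8 + M*N/4)
((-111 - 41*E) + 27295)*(-41556 + (14*(y(-7, -1) + 48) - I)) = ((-111 - 41*12) + 27295)*(-41556 + (14*((8 + (¼)*(-1)*(-7)) + 48) - 1*8662)) = ((-111 - 492) + 27295)*(-41556 + (14*((8 + 7/4) + 48) - 8662)) = (-603 + 27295)*(-41556 + (14*(39/4 + 48) - 8662)) = 26692*(-41556 + (14*(231/4) - 8662)) = 26692*(-41556 + (1617/2 - 8662)) = 26692*(-41556 - 15707/2) = 26692*(-98819/2) = -1318838374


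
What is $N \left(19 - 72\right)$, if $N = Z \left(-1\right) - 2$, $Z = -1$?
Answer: $53$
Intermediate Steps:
$N = -1$ ($N = \left(-1\right) \left(-1\right) - 2 = 1 - 2 = -1$)
$N \left(19 - 72\right) = - (19 - 72) = \left(-1\right) \left(-53\right) = 53$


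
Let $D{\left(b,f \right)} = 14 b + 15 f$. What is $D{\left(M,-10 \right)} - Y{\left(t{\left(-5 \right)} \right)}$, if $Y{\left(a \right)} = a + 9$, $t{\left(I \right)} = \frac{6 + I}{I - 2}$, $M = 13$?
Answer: $\frac{162}{7} \approx 23.143$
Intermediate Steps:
$t{\left(I \right)} = \frac{6 + I}{-2 + I}$
$Y{\left(a \right)} = 9 + a$
$D{\left(M,-10 \right)} - Y{\left(t{\left(-5 \right)} \right)} = \left(14 \cdot 13 + 15 \left(-10\right)\right) - \left(9 + \frac{6 - 5}{-2 - 5}\right) = \left(182 - 150\right) - \left(9 + \frac{1}{-7} \cdot 1\right) = 32 - \left(9 - \frac{1}{7}\right) = 32 - \frac{62}{7} = \frac{162}{7}$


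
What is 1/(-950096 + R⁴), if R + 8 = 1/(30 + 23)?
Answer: -7890481/7464698849135 ≈ -1.0570e-6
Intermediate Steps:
R = -423/53 (R = -8 + 1/(30 + 23) = -8 + 1/53 = -423/53 ≈ -7.9811)
1/(-950096 + R⁴) = 1/(-950096 + (-423/53)⁴) = 1/(-950096 + 32015587041/7890481) = 1/(-7464698849135/7890481) = -7890481/7464698849135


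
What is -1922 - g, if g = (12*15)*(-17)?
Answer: 1138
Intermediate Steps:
g = -3060 (g = 180*(-17) = -3060)
-1922 - g = -1922 - 1*(-3060) = -1922 + 3060 = 1138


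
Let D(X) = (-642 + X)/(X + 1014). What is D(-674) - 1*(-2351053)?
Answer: 199839176/85 ≈ 2.3510e+6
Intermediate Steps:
D(X) = (-642 + X)/(1014 + X)
D(-674) - 1*(-2351053) = (-642 - 674)/(1014 - 674) - 1*(-2351053) = -1316/340 + 2351053 = (1/340)*(-1316) + 2351053 = -329/85 + 2351053 = 199839176/85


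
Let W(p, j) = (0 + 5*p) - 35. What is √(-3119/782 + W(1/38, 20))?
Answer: 2*I*√536128643/7429 ≈ 6.2335*I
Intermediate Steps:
W(p, j) = -35 + 5*p (W(p, j) = 5*p - 35 = -35 + 5*p)
√(-3119/782 + W(1/38, 20)) = √(-3119/782 + (-35 + 5/38)) = √(-3119/782 - 1325/38) = √(-288668/7429) = 2*I*√536128643/7429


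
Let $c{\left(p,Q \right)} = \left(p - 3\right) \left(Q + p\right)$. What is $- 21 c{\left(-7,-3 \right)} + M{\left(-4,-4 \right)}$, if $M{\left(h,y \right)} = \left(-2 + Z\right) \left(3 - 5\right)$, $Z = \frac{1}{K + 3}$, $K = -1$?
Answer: $-2097$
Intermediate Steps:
$c{\left(p,Q \right)} = \left(-3 + p\right) \left(Q + p\right)$
$Z = \frac{1}{2}$ ($Z = \frac{1}{-1 + 3} = \frac{1}{2} \approx 0.5$)
$M{\left(h,y \right)} = 3$ ($M{\left(h,y \right)} = \left(-2 + \frac{1}{2}\right) \left(3 - 5\right) = \left(- \frac{3}{2}\right) \left(-2\right) = 3$)
$- 21 c{\left(-7,-3 \right)} + M{\left(-4,-4 \right)} = - 21 \left(\left(-7\right)^{2} - -9 - -21 - -21\right) + 3 = - 21 \left(49 + 9 + 21 + 21\right) + 3 = \left(-21\right) 100 + 3 = -2100 + 3 = -2097$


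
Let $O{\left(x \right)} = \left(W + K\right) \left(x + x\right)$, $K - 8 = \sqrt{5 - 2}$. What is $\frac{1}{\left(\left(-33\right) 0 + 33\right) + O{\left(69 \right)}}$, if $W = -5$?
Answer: $\frac{149}{47559} - \frac{46 \sqrt{3}}{47559} \approx 0.0014577$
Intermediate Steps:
$K = 8 + \sqrt{3}$ ($K = 8 + \sqrt{5 - 2} = 8 + \sqrt{3} \approx 9.7321$)
$O{\left(x \right)} = 2 x \left(3 + \sqrt{3}\right)$ ($O{\left(x \right)} = \left(-5 + \left(8 + \sqrt{3}\right)\right) \left(x + x\right) = \left(3 + \sqrt{3}\right) 2 x = 2 x \left(3 + \sqrt{3}\right)$)
$\frac{1}{\left(\left(-33\right) 0 + 33\right) + O{\left(69 \right)}} = \frac{1}{\left(\left(-33\right) 0 + 33\right) + 2 \cdot 69 \left(3 + \sqrt{3}\right)} = \frac{1}{\left(0 + 33\right) + \left(414 + 138 \sqrt{3}\right)} = \frac{1}{33 + \left(414 + 138 \sqrt{3}\right)} = \frac{1}{447 + 138 \sqrt{3}}$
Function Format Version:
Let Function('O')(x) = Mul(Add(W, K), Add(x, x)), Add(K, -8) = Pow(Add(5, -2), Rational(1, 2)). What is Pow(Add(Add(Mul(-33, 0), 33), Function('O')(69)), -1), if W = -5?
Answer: Add(Rational(149, 47559), Mul(Rational(-46, 47559), Pow(3, Rational(1, 2)))) ≈ 0.0014577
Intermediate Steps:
K = Add(8, Pow(3, Rational(1, 2))) (K = Add(8, Pow(Add(5, -2), Rational(1, 2))) = Add(8, Pow(3, Rational(1, 2))) ≈ 9.7321)
Function('O')(x) = Mul(2, x, Add(3, Pow(3, Rational(1, 2)))) (Function('O')(x) = Mul(Add(-5, Add(8, Pow(3, Rational(1, 2)))), Add(x, x)) = Mul(Add(3, Pow(3, Rational(1, 2))), Mul(2, x)) = Mul(2, x, Add(3, Pow(3, Rational(1, 2)))))
Pow(Add(Add(Mul(-33, 0), 33), Function('O')(69)), -1) = Pow(Add(Add(Mul(-33, 0), 33), Mul(2, 69, Add(3, Pow(3, Rational(1, 2))))), -1) = Pow(Add(Add(0, 33), Add(414, Mul(138, Pow(3, Rational(1, 2))))), -1) = Pow(Add(33, Add(414, Mul(138, Pow(3, Rational(1, 2))))), -1) = Pow(Add(447, Mul(138, Pow(3, Rational(1, 2)))), -1)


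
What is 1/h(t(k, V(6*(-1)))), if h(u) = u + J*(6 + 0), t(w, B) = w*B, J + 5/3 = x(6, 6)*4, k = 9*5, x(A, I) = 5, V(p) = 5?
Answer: 1/335 ≈ 0.0029851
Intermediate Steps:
k = 45
J = 55/3 (J = -5/3 + 5*4 = -5/3 + 20 = 55/3 ≈ 18.333)
t(w, B) = B*w
h(u) = 110 + u (h(u) = u + 55*(6 + 0)/3 = u + (55/3)*6 = u + 110 = 110 + u)
1/h(t(k, V(6*(-1)))) = 1/(110 + 5*45) = 1/(110 + 225) = 1/335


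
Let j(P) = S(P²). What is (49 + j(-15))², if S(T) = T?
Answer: 75076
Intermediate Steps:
j(P) = P²
(49 + j(-15))² = (49 + (-15)²)² = (49 + 225)² = 274² = 75076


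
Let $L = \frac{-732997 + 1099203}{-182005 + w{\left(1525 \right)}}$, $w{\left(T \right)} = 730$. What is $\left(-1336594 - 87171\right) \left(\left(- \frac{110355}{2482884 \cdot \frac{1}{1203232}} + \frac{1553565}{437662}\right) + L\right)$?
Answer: $\frac{83324272272785995481780029}{1094361180379890} \approx 7.614 \cdot 10^{10}$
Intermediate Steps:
$L = - \frac{366206}{181275}$ ($L = \frac{-732997 + 1099203}{-182005 + 730} = \frac{366206}{-181275} = 366206 \left(- \frac{1}{181275}\right) = - \frac{366206}{181275} \approx -2.0202$)
$\left(-1336594 - 87171\right) \left(\left(- \frac{110355}{2482884 \cdot \frac{1}{1203232}} + \frac{1553565}{437662}\right) + L\right) = \left(-1336594 - 87171\right) \left(\left(- \frac{110355}{2482884 \cdot \frac{1}{1203232}} + \frac{1553565}{437662}\right) - \frac{366206}{181275}\right) = - 1423765 \left(\left(- \frac{110355}{2482884 \cdot \frac{1}{1203232}} + 1553565 \cdot \frac{1}{437662}\right) - \frac{366206}{181275}\right) = - 1423765 \left(\left(- \frac{110355}{\frac{620721}{300808}} + \frac{1553565}{437662}\right) - \frac{366206}{181275}\right) = - 1423765 \left(\left(\left(-110355\right) \frac{300808}{620721} + \frac{1553565}{437662}\right) - \frac{366206}{181275}\right) = - 1423765 \left(\left(- \frac{11065222280}{206907} + \frac{1553565}{437662}\right) - \frac{366206}{181275}\right) = - 1423765 \left(- \frac{4842505870035905}{90555331434} - \frac{366206}{181275}\right) = \left(-1423765\right) \left(- \frac{292619471165487266093}{5471805901899450}\right) = \frac{83324272272785995481780029}{1094361180379890}$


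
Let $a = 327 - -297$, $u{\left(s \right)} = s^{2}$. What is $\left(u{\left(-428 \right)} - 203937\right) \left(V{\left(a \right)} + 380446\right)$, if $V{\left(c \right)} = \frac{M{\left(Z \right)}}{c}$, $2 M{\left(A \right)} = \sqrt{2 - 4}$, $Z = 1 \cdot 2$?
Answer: $-7895395838 - \frac{20753 i \sqrt{2}}{1248} \approx -7.8954 \cdot 10^{9} - 23.517 i$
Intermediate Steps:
$Z = 2$
$M{\left(A \right)} = \frac{i \sqrt{2}}{2}$ ($M{\left(A \right)} = \frac{\sqrt{2 - 4}}{2} = \frac{\sqrt{-2}}{2} = \frac{i \sqrt{2}}{2}$)
$a = 624$ ($a = 327 + 297 = 624$)
$V{\left(c \right)} = \frac{i \sqrt{2}}{2 c}$ ($V{\left(c \right)} = \frac{\frac{1}{2} i \sqrt{2}}{c} = \frac{i \sqrt{2}}{2 c}$)
$\left(u{\left(-428 \right)} - 203937\right) \left(V{\left(a \right)} + 380446\right) = \left(\left(-428\right)^{2} - 203937\right) \left(\frac{i \sqrt{2}}{2 \cdot 624} + 380446\right) = \left(183184 - 203937\right) \left(\frac{1}{2} i \sqrt{2} \cdot \frac{1}{624} + 380446\right) = - 20753 \left(\frac{i \sqrt{2}}{1248} + 380446\right) = - 20753 \left(380446 + \frac{i \sqrt{2}}{1248}\right) = -7895395838 - \frac{20753 i \sqrt{2}}{1248}$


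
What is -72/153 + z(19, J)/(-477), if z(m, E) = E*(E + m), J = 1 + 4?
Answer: -1952/2703 ≈ -0.72216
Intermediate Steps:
J = 5
-72/153 + z(19, J)/(-477) = -72/153 + (5*(5 + 19))/(-477) = -72*1/153 + (5*24)*(-1/477) = -8/17 + 120*(-1/477) = -8/17 - 40/159 = -1952/2703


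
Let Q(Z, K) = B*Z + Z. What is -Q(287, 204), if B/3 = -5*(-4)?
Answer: -17507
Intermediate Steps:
B = 60 (B = 3*(-5*(-4)) = 3*20 = 60)
Q(Z, K) = 61*Z (Q(Z, K) = 60*Z + Z = 61*Z)
-Q(287, 204) = -61*287 = -1*17507 = -17507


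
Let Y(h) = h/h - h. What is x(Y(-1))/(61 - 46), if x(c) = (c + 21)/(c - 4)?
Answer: -23/30 ≈ -0.76667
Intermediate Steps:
Y(h) = 1 - h
x(c) = (21 + c)/(-4 + c)
x(Y(-1))/(61 - 46) = ((21 + (1 - 1*(-1)))/(-4 + (1 - 1*(-1))))/(61 - 46) = ((21 + (1 + 1))/(-4 + (1 + 1)))/15 = ((21 + 2)/(-4 + 2))/15 = (23/(-2))/15 = (-1/2*23)/15 = (1/15)*(-23/2) = -23/30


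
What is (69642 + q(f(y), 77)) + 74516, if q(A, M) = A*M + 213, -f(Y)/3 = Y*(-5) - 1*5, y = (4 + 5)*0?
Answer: 145526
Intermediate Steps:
y = 0 (y = 9*0 = 0)
f(Y) = 15 + 15*Y (f(Y) = -3*(Y*(-5) - 1*5) = -3*(-5*Y - 5) = -3*(-5 - 5*Y) = 15 + 15*Y)
q(A, M) = 213 + A*M
(69642 + q(f(y), 77)) + 74516 = (69642 + (213 + (15 + 15*0)*77)) + 74516 = (69642 + (213 + (15 + 0)*77)) + 74516 = (69642 + (213 + 15*77)) + 74516 = (69642 + (213 + 1155)) + 74516 = (69642 + 1368) + 74516 = 71010 + 74516 = 145526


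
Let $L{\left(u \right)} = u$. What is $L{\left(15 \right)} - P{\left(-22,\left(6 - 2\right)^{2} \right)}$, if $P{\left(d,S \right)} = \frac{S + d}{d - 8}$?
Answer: $\frac{74}{5} \approx 14.8$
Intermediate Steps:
$P{\left(d,S \right)} = \frac{S + d}{-8 + d}$
$L{\left(15 \right)} - P{\left(-22,\left(6 - 2\right)^{2} \right)} = 15 - \frac{\left(6 - 2\right)^{2} - 22}{-8 - 22} = 15 - \frac{4^{2} - 22}{-30} = 15 - - \frac{16 - 22}{30} = 15 - \left(- \frac{1}{30}\right) \left(-6\right) = 15 - \frac{1}{5} = \frac{74}{5}$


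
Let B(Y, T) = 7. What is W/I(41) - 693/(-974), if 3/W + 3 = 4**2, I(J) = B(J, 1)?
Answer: 65985/88634 ≈ 0.74447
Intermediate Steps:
I(J) = 7
W = 3/13 (W = 3/(-3 + 4**2) = 3/(-3 + 16) = 3/13 ≈ 0.23077)
W/I(41) - 693/(-974) = (3/13)/7 - 693/(-974) = (3/13)*(1/7) - 693*(-1/974) = 3/91 + 693/974 = 65985/88634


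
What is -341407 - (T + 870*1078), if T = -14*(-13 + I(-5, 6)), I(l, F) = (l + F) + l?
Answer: -1279505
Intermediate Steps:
I(l, F) = F + 2*l (I(l, F) = (F + l) + l = F + 2*l)
T = 238 (T = -14*(-13 + (6 + 2*(-5))) = -14*(-13 + (6 - 10)) = -14*(-13 - 4) = -14*(-17) = 238)
-341407 - (T + 870*1078) = -341407 - (238 + 870*1078) = -341407 - (238 + 937860) = -341407 - 1*938098 = -341407 - 938098 = -1279505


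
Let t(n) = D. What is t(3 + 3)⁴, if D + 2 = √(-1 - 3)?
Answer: -64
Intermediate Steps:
D = -2 + 2*I (D = -2 + √(-1 - 3) = -2 + √(-4) = -2 + 2*I ≈ -2.0 + 2.0*I)
t(n) = -2 + 2*I
t(3 + 3)⁴ = (-2 + 2*I)⁴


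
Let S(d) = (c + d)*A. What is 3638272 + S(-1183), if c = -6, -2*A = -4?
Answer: 3635894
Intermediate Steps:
A = 2 (A = -½*(-4) = 2)
S(d) = -12 + 2*d (S(d) = (-6 + d)*2 = -12 + 2*d)
3638272 + S(-1183) = 3638272 + (-12 + 2*(-1183)) = 3638272 + (-12 - 2366) = 3638272 - 2378 = 3635894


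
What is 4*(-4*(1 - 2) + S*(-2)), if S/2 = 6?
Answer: -80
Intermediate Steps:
S = 12 (S = 2*6 = 12)
4*(-4*(1 - 2) + S*(-2)) = 4*(-4*(1 - 2) + 12*(-2)) = 4*(-4*(-1) - 24) = 4*(4 - 24) = 4*(-20) = -80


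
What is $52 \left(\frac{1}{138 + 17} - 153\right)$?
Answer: $- \frac{1233128}{155} \approx -7955.7$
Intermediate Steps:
$52 \left(\frac{1}{138 + 17} - 153\right) = 52 \left(\frac{1}{155} - 153\right) = 52 \left(- \frac{23714}{155}\right) = - \frac{1233128}{155}$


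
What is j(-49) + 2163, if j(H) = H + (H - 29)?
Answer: 2036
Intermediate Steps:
j(H) = -29 + 2*H (j(H) = H + (-29 + H) = -29 + 2*H)
j(-49) + 2163 = (-29 + 2*(-49)) + 2163 = (-29 - 98) + 2163 = -127 + 2163 = 2036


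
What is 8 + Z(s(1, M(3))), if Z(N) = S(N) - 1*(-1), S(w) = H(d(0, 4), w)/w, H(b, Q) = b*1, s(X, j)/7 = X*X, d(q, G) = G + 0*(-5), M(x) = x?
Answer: 67/7 ≈ 9.5714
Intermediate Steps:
d(q, G) = G (d(q, G) = G + 0 = G)
s(X, j) = 7*X**2 (s(X, j) = 7*(X*X) = 7*X**2)
H(b, Q) = b
S(w) = 4/w
Z(N) = 1 + 4/N (Z(N) = 4/N - 1*(-1) = 4/N + 1 = 1 + 4/N)
8 + Z(s(1, M(3))) = 8 + (4 + 7*1**2)/((7*1**2)) = 8 + (4 + 7*1)/((7*1)) = 8 + (4 + 7)/7 = 8 + (1/7)*11 = 8 + 11/7 = 67/7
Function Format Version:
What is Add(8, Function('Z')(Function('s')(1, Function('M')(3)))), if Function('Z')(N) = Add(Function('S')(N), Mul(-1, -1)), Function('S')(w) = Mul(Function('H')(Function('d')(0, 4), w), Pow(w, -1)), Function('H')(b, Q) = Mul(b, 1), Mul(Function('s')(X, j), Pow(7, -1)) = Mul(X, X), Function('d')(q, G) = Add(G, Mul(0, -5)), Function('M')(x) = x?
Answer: Rational(67, 7) ≈ 9.5714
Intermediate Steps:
Function('d')(q, G) = G (Function('d')(q, G) = Add(G, 0) = G)
Function('s')(X, j) = Mul(7, Pow(X, 2)) (Function('s')(X, j) = Mul(7, Mul(X, X)) = Mul(7, Pow(X, 2)))
Function('H')(b, Q) = b
Function('S')(w) = Mul(4, Pow(w, -1))
Function('Z')(N) = Add(1, Mul(4, Pow(N, -1))) (Function('Z')(N) = Add(Mul(4, Pow(N, -1)), Mul(-1, -1)) = Add(Mul(4, Pow(N, -1)), 1) = Add(1, Mul(4, Pow(N, -1))))
Add(8, Function('Z')(Function('s')(1, Function('M')(3)))) = Add(8, Mul(Pow(Mul(7, Pow(1, 2)), -1), Add(4, Mul(7, Pow(1, 2))))) = Add(8, Mul(Pow(Mul(7, 1), -1), Add(4, Mul(7, 1)))) = Add(8, Mul(Pow(7, -1), Add(4, 7))) = Add(8, Mul(Rational(1, 7), 11)) = Add(8, Rational(11, 7)) = Rational(67, 7)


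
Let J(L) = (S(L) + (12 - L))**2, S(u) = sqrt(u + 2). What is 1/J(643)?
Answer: (631 - sqrt(645))**(-2) ≈ 2.7266e-6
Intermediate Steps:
S(u) = sqrt(2 + u)
J(L) = (12 + sqrt(2 + L) - L)**2 (J(L) = (sqrt(2 + L) + (12 - L))**2 = (12 + sqrt(2 + L) - L)**2)
1/J(643) = 1/((12 + sqrt(2 + 643) - 1*643)**2) = 1/((12 + sqrt(645) - 643)**2) = 1/((-631 + sqrt(645))**2) = (-631 + sqrt(645))**(-2)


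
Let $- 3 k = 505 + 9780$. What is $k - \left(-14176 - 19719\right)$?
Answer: $\frac{91400}{3} \approx 30467.0$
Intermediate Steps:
$k = - \frac{10285}{3}$ ($k = - \frac{505 + 9780}{3} = \left(- \frac{1}{3}\right) 10285 = - \frac{10285}{3} \approx -3428.3$)
$k - \left(-14176 - 19719\right) = - \frac{10285}{3} - \left(-14176 - 19719\right) = - \frac{10285}{3} - -33895 = - \frac{10285}{3} + 33895 = \frac{91400}{3}$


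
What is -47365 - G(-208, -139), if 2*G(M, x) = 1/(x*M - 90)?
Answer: -2730308061/57644 ≈ -47365.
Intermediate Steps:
G(M, x) = 1/(2*(-90 + M*x)) (G(M, x) = 1/(2*(x*M - 90)) = 1/(2*(M*x - 90)) = 1/(2*(-90 + M*x)))
-47365 - G(-208, -139) = -47365 - 1/(2*(-90 - 208*(-139))) = -47365 - 1/(2*(-90 + 28912)) = -47365 - 1/(2*28822) = -47365 - 1*1/57644 = -47365 - 1/57644 = -2730308061/57644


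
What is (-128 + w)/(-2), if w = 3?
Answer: 125/2 ≈ 62.500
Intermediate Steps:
(-128 + w)/(-2) = (-128 + 3)/(-2) = -1/2*(-125) = 125/2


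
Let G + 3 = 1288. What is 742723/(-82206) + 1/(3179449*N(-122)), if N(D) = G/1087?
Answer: -3034463031662773/335860173074790 ≈ -9.0349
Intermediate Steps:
G = 1285 (G = -3 + 1288 = 1285)
N(D) = 1285/1087
742723/(-82206) + 1/(3179449*N(-122)) = 742723/(-82206) + 1/(3179449*(1285/1087)) = 742723*(-1/82206) + (1/3179449)*(1087/1285) = -742723/82206 + 1087/4085591965 = -3034463031662773/335860173074790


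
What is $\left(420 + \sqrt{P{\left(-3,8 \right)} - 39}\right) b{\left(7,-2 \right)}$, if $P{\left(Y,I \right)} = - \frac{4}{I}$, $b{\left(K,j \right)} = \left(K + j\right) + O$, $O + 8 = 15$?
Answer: $5040 + 6 i \sqrt{158} \approx 5040.0 + 75.419 i$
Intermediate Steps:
$O = 7$ ($O = -8 + 15 = 7$)
$b{\left(K,j \right)} = 7 + K + j$ ($b{\left(K,j \right)} = \left(K + j\right) + 7 = 7 + K + j$)
$P{\left(Y,I \right)} = - \frac{4}{I}$
$\left(420 + \sqrt{P{\left(-3,8 \right)} - 39}\right) b{\left(7,-2 \right)} = \left(420 + \sqrt{- \frac{4}{8} - 39}\right) \left(7 + 7 - 2\right) = \left(420 + \sqrt{\left(-4\right) \frac{1}{8} - 39}\right) 12 = \left(420 + \sqrt{- \frac{1}{2} - 39}\right) 12 = \left(420 + \sqrt{- \frac{79}{2}}\right) 12 = \left(420 + \frac{i \sqrt{158}}{2}\right) 12 = 5040 + 6 i \sqrt{158}$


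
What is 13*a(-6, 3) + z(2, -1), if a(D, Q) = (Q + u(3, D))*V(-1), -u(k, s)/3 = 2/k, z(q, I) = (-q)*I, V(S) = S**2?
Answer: 15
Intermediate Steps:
z(q, I) = -I*q
u(k, s) = -6/k
a(D, Q) = -2 + Q (a(D, Q) = (Q - 6/3)*(-1)**2 = (Q - 6*1/3)*1 = (Q - 2)*1 = (-2 + Q)*1 = -2 + Q)
13*a(-6, 3) + z(2, -1) = 13*(-2 + 3) - 1*(-1)*2 = 13*1 + 2 = 13 + 2 = 15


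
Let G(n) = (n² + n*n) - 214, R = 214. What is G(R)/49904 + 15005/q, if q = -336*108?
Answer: 160444709/113182272 ≈ 1.4176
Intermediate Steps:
G(n) = -214 + 2*n² (G(n) = (n² + n²) - 214 = 2*n² - 214 = -214 + 2*n²)
q = -36288
G(R)/49904 + 15005/q = (-214 + 2*214²)/49904 + 15005/(-36288) = (-214 + 2*45796)*(1/49904) + 15005*(-1/36288) = (-214 + 91592)*(1/49904) - 15005/36288 = 91378*(1/49904) - 15005/36288 = 45689/24952 - 15005/36288 = 160444709/113182272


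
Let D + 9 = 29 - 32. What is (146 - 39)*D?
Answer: -1284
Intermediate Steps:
D = -12 (D = -9 + (29 - 32) = -9 - 3 = -12)
(146 - 39)*D = (146 - 39)*(-12) = 107*(-12) = -1284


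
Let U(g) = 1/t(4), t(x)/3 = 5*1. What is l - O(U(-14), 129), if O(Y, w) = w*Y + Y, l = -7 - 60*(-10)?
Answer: 1753/3 ≈ 584.33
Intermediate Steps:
t(x) = 15 (t(x) = 3*(5*1) = 3*5 = 15)
l = 593 (l = -7 + 600 = 593)
U(g) = 1/15
O(Y, w) = Y + Y*w (O(Y, w) = Y*w + Y = Y + Y*w)
l - O(U(-14), 129) = 593 - (1 + 129)/15 = 593 - 130/15 = 593 - 1*26/3 = 593 - 26/3 = 1753/3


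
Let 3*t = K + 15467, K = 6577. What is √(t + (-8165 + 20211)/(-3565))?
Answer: 9*√1152400510/3565 ≈ 85.701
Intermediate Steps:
t = 7348 (t = (6577 + 15467)/3 = (⅓)*22044 = 7348)
√(t + (-8165 + 20211)/(-3565)) = √(7348 + (-8165 + 20211)/(-3565)) = √(7348 + 12046*(-1/3565)) = √(7348 - 12046/3565) = √(26183574/3565) = 9*√1152400510/3565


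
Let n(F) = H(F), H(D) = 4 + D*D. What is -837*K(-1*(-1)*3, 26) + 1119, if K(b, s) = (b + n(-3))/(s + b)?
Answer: 19059/29 ≈ 657.21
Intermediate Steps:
H(D) = 4 + D²
n(F) = 4 + F²
K(b, s) = (13 + b)/(b + s) (K(b, s) = (b + (4 + (-3)²))/(s + b) = (b + (4 + 9))/(b + s) = (b + 13)/(b + s) = (13 + b)/(b + s))
-837*K(-1*(-1)*3, 26) + 1119 = -837*(13 - 1*(-1)*3)/(-1*(-1)*3 + 26) + 1119 = -837*(13 + 1*3)/(1*3 + 26) + 1119 = -837*(13 + 3)/(3 + 26) + 1119 = -837*16/29 + 1119 = -13392/29 + 1119 = 19059/29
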